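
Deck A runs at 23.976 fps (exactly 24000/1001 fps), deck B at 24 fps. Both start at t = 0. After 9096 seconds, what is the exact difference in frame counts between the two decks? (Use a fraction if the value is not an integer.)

A emits 24000/1001 × 9096 = 218304000/1001 frames; B emits 24 × 9096 = 218304.
Difference = 218304/1001 frames (≈ 218.0859); B is ahead of A.

218304/1001 frames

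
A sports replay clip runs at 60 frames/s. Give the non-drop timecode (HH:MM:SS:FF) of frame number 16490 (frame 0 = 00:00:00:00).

00:04:34:50

16490 ÷ 60 = 274 full seconds, remainder 50 frames.
274 s = 0 h 4 min 34 s.
Timecode: 00:04:34:50.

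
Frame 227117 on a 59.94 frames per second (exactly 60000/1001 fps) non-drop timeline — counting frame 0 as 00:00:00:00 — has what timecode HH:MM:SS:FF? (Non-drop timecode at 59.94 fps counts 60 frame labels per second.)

01:03:05:17

227117 ÷ 60 = 3785 full seconds, remainder 17 frames.
3785 s = 1 h 3 min 5 s.
Timecode: 01:03:05:17.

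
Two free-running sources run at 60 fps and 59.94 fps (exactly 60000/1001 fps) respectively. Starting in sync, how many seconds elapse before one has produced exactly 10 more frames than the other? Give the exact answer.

The gap grows by |60000/1001 − 60| = 60/1001 frames per second.
Time for a 10-frame gap: 10 ÷ (60/1001) = 1001/6 s.

1001/6 seconds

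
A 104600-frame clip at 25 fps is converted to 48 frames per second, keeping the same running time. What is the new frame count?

Target frames = source frames × (target rate / source rate) = 104600 × (48)/(25) = 104600 × 48/25 = 200832.

200832 frames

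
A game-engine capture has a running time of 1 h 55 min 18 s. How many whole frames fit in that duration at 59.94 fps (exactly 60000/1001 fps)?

414665 frames

1 h 55 min 18 s = 6918 s.
Frames = 6918 × 60000/1001 = 415080000/1001 ≈ 414665.3347.
Complete frames: 414665.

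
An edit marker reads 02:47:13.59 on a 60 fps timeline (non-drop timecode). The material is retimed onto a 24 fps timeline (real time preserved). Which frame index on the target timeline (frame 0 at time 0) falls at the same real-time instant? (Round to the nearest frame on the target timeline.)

frame 240816

Source frame index: (2×3600 + 47×60 + 13) × 60 + 59 = 602039.
Real time: 602039 / (60) = 602039/60 s.
Target frame: (602039/60) × (24) = 1204078/5 ≈ 240815.600 → 240816.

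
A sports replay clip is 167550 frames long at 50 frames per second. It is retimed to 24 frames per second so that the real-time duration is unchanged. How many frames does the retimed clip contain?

Target frames = source frames × (target rate / source rate) = 167550 × (24)/(50) = 167550 × 12/25 = 80424.

80424 frames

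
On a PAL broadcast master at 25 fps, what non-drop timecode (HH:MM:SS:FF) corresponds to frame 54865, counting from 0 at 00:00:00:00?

00:36:34:15

54865 ÷ 25 = 2194 full seconds, remainder 15 frames.
2194 s = 0 h 36 min 34 s.
Timecode: 00:36:34:15.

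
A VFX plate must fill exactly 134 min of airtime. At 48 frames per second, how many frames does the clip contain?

385920 frames

134 min = 8040 s.
Frames = 8040 × 48 = 385920.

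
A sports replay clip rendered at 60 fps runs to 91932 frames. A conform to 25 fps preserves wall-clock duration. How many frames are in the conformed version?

Target frames = source frames × (target rate / source rate) = 91932 × (25)/(60) = 91932 × 5/12 = 38305.

38305 frames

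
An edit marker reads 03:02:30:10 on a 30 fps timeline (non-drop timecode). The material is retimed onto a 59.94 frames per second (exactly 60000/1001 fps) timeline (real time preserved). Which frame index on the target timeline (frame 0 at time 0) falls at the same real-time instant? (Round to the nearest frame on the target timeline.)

frame 656364

Source frame index: (3×3600 + 2×60 + 30) × 30 + 10 = 328510.
Real time: 328510 / (30) = 32851/3 s.
Target frame: (32851/3) × (60000/1001) = 7220000/11 ≈ 656363.636 → 656364.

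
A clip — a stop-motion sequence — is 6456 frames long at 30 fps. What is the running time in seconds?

215.2 seconds

Running time = 6456 / (30) = 215.2 s.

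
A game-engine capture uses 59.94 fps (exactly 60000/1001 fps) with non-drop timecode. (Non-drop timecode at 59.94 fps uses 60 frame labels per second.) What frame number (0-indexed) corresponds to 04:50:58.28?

Total seconds to the label: (4 × 3600 + 50 × 60 + 58) = 17458.
Frame index = 17458 × 60 + 28 = 1047508.

1047508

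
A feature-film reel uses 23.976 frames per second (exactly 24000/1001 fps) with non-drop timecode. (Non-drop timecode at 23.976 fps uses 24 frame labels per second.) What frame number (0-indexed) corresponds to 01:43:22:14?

frame 148862

Total seconds to the label: (1 × 3600 + 43 × 60 + 22) = 6202.
Frame index = 6202 × 24 + 14 = 148862.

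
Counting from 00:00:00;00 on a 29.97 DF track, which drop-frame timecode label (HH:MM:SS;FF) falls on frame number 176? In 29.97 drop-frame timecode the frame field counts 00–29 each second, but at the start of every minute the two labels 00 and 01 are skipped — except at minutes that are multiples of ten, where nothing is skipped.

00:00:05;26

Ten DF minutes hold 17982 frames, so frame 176 lies in block 0 (frames 0–17981) with 176 frames into that block.
The block's first minute is 1800 frames and the rest 1798 each; 176 frames reaches minute 0, so 0 × 18 + 0 × 2 = 0 labels have been skipped so far.
Adding those back, label number 176 + 0 = 176 at 30 labels/s is 5 s + 26 f = 0 h 0 min 5 s frame 26, i.e. 00:00:05;26.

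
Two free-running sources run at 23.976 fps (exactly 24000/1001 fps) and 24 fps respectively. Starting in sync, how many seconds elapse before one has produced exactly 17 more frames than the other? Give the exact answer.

The gap grows by |24 − 24000/1001| = 24/1001 frames per second.
Time for a 17-frame gap: 17 ÷ (24/1001) = 17017/24 s.

17017/24 seconds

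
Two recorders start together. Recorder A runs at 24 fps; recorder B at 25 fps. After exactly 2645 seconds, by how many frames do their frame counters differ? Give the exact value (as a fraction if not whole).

A emits 24 × 2645 = 63480 frames; B emits 25 × 2645 = 66125.
Difference = 2645 frames; B is ahead of A.

2645 frames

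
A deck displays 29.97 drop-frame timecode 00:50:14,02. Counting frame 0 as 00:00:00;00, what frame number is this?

Complete 10-minute blocks: 5, each 17982 frames → 89910.
Remaining 0 whole minutes in the current block: 0 frames.
Within the current minute: 14 × 30 + 2 = 422. Total = 89910 + 0 + 422 = 90332.

90332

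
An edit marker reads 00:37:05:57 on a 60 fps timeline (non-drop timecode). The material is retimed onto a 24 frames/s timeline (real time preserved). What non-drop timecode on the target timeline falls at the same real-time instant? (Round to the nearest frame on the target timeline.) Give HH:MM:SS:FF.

Source frame index: (0×3600 + 37×60 + 5) × 60 + 57 = 133557.
Real time: 133557 / (60) = 44519/20 s.
Target frame: (44519/20) × (24) = 267114/5 ≈ 53422.800 → 53423.
At 24 labels/s: frame 53423 → 00:37:05:23.

00:37:05:23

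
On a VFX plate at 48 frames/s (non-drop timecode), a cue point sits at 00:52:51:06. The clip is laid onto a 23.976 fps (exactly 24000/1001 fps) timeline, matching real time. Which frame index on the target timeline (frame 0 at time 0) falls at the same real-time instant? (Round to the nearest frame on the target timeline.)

frame 76031

Source frame index: (0×3600 + 52×60 + 51) × 48 + 6 = 152214.
Real time: 152214 / (48) = 25369/8 s.
Target frame: (25369/8) × (24000/1001) = 76107000/1001 ≈ 76030.969 → 76031.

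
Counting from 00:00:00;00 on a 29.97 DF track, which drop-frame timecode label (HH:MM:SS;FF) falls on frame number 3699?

00:02:03;13

Ten DF minutes hold 17982 frames, so frame 3699 lies in block 0 (frames 0–17981) with 3699 frames into that block.
The block's first minute is 1800 frames and the rest 1798 each; 3699 frames reaches minute 2, so 0 × 18 + 2 × 2 = 4 labels have been skipped so far.
Adding those back, label number 3699 + 4 = 3703 at 30 labels/s is 123 s + 13 f = 0 h 2 min 3 s frame 13, i.e. 00:02:03;13.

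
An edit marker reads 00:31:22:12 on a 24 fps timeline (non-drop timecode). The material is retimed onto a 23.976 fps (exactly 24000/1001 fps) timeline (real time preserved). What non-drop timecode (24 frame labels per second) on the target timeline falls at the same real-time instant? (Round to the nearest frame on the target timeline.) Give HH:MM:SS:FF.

Source frame index: (0×3600 + 31×60 + 22) × 24 + 12 = 45180.
Real time: 45180 / (24) = 3765/2 s.
Target frame: (3765/2) × (24000/1001) = 45180000/1001 ≈ 45134.865 → 45135.
At 24 labels/s: frame 45135 → 00:31:20:15.

00:31:20:15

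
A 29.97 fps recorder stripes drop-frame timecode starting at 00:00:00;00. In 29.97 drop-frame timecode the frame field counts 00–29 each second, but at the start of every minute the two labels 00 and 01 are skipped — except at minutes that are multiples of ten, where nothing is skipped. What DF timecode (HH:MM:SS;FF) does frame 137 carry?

00:00:04;17

Each 10-minute DF block holds 10 × 60 × 30 − 9 × 2 = 17982 frames. 137 ÷ 17982 → 0 full blocks, remainder 137.
Within the partial block the first minute is 1800 frames and each further minute 1798, so 0 further minute boundaries passed. Total skipped labels = 18 × 0 + 2 × 0 = 0.
Non-drop label index = 137 + 0 = 137; at 30 labels/s that is 00:00:04:17, i.e. DF 00:00:04;17.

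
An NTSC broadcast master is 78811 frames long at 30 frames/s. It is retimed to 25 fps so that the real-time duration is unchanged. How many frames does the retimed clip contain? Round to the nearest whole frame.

65676 frames

Frames at target rate = 78811 × (25) / (30) = 394055/6 ≈ 65675.833.
Nearest whole frame: 65676.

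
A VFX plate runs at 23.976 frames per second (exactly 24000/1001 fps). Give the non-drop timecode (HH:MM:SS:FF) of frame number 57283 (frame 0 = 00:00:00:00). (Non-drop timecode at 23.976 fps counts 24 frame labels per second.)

57283 ÷ 24 = 2386 full seconds, remainder 19 frames.
2386 s = 0 h 39 min 46 s.
Timecode: 00:39:46:19.

00:39:46:19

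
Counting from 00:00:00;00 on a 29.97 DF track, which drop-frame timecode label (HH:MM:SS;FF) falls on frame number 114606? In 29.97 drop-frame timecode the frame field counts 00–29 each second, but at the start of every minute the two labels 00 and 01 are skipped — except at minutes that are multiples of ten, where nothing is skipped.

01:03:44;00

Each 10-minute DF block holds 10 × 60 × 30 − 9 × 2 = 17982 frames. 114606 ÷ 17982 → 6 full blocks, remainder 6714.
Within the partial block the first minute is 1800 frames and each further minute 1798, so 3 further minute boundaries passed. Total skipped labels = 18 × 6 + 2 × 3 = 114.
Non-drop label index = 114606 + 114 = 114720; at 30 labels/s that is 01:03:44:00, i.e. DF 01:03:44;00.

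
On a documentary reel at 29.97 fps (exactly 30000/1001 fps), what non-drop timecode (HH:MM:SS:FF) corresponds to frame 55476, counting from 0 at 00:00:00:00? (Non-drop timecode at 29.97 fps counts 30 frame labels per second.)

00:30:49:06

55476 ÷ 30 = 1849 full seconds, remainder 6 frames.
1849 s = 0 h 30 min 49 s.
Timecode: 00:30:49:06.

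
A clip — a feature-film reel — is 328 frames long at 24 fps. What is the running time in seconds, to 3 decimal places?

Running time = 328 × 1/24 = 41/3 s ≈ 13.667 s.

13.667 seconds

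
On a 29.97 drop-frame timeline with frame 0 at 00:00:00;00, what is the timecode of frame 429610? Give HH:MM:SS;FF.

Each 10-minute DF block holds 10 × 60 × 30 − 9 × 2 = 17982 frames. 429610 ÷ 17982 → 23 full blocks, remainder 16024.
Within the partial block the first minute is 1800 frames and each further minute 1798, so 8 further minute boundaries passed. Total skipped labels = 18 × 23 + 2 × 8 = 430.
Non-drop label index = 429610 + 430 = 430040; at 30 labels/s that is 03:58:54:20, i.e. DF 03:58:54;20.

03:58:54;20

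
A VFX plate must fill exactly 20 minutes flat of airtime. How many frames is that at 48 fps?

57600 frames

20 min = 1200 s.
Frames = 1200 × 48 = 57600.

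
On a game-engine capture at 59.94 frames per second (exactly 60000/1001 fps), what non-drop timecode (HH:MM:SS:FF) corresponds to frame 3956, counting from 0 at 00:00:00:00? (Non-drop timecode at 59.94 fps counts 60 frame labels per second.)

3956 ÷ 60 = 65 full seconds, remainder 56 frames.
65 s = 0 h 1 min 5 s.
Timecode: 00:01:05:56.

00:01:05:56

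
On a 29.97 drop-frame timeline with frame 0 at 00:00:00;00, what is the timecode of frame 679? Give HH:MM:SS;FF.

Each 10-minute DF block holds 10 × 60 × 30 − 9 × 2 = 17982 frames. 679 ÷ 17982 → 0 full blocks, remainder 679.
Within the partial block the first minute is 1800 frames and each further minute 1798, so 0 further minute boundaries passed. Total skipped labels = 18 × 0 + 2 × 0 = 0.
Non-drop label index = 679 + 0 = 679; at 30 labels/s that is 00:00:22:19, i.e. DF 00:00:22;19.

00:00:22;19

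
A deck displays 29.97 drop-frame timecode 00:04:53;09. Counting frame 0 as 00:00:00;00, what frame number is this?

Complete 10-minute blocks: 0, each 17982 frames → 0.
Remaining 4 whole minutes in the current block: 1800 + 3 × 1798 = 7194 frames.
Within the current minute: 53 × 30 + 9 − 2 = 1597 (labels ;00/;01 skipped at this minute). Total = 0 + 7194 + 1597 = 8791.

8791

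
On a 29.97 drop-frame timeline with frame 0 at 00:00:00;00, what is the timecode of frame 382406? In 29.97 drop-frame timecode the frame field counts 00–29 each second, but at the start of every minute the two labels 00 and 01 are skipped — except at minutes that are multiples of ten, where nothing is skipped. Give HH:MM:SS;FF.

03:32:39;18

Ten DF minutes hold 17982 frames, so frame 382406 lies in block 21 (frames 377622–395603) with 4784 frames into that block.
The block's first minute is 1800 frames and the rest 1798 each; 4784 frames reaches minute 2, so 21 × 18 + 2 × 2 = 382 labels have been skipped so far.
Adding those back, label number 382406 + 382 = 382788 at 30 labels/s is 12759 s + 18 f = 3 h 32 min 39 s frame 18, i.e. 03:32:39;18.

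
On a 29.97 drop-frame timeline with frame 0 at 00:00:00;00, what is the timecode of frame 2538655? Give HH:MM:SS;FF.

23:31:46;15

Ten DF minutes hold 17982 frames, so frame 2538655 lies in block 141 (frames 2535462–2553443) with 3193 frames into that block.
The block's first minute is 1800 frames and the rest 1798 each; 3193 frames reaches minute 1, so 141 × 18 + 1 × 2 = 2540 labels have been skipped so far.
Adding those back, label number 2538655 + 2540 = 2541195 at 30 labels/s is 84706 s + 15 f = 23 h 31 min 46 s frame 15, i.e. 23:31:46;15.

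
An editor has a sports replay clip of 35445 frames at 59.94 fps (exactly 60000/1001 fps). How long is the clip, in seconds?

591.34075 seconds

Running time = 35445 / (60000/1001) = 591.34075 s.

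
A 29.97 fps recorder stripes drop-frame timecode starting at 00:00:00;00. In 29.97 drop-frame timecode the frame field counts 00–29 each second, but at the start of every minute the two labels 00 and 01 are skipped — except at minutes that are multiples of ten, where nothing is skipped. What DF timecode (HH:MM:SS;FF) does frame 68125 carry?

00:37:53;03

Ten DF minutes hold 17982 frames, so frame 68125 lies in block 3 (frames 53946–71927) with 14179 frames into that block.
The block's first minute is 1800 frames and the rest 1798 each; 14179 frames reaches minute 7, so 3 × 18 + 7 × 2 = 68 labels have been skipped so far.
Adding those back, label number 68125 + 68 = 68193 at 30 labels/s is 2273 s + 3 f = 0 h 37 min 53 s frame 3, i.e. 00:37:53;03.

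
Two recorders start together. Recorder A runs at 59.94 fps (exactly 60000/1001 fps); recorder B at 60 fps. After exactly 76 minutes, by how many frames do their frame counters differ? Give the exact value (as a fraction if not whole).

76 min = 4560 s.
A emits 60000/1001 × 4560 = 273600000/1001 frames; B emits 60 × 4560 = 273600.
Difference = 273600/1001 frames (≈ 273.3267); B is ahead of A.

273600/1001 frames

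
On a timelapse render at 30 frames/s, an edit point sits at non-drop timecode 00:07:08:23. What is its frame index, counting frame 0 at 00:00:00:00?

Total seconds to the label: (0 × 3600 + 7 × 60 + 8) = 428.
Frame index = 428 × 30 + 23 = 12863.

frame 12863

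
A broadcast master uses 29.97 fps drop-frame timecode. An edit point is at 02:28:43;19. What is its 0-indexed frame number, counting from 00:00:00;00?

As if non-drop at 30 labels/s: (2 × 3600 + 28 × 60 + 43) × 30 + 19 = 267709.
Minute boundaries passed: 148; those not divisible by 10: 148 − 14 = 134; dropped labels = 2 × 134 = 268.
Actual frame index = 267709 − 268 = 267441.

267441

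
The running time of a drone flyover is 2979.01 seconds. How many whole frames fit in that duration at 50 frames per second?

Frames = 2979.01 × 50 = 297901/2 ≈ 148950.5000.
Complete frames: 148950.

148950 frames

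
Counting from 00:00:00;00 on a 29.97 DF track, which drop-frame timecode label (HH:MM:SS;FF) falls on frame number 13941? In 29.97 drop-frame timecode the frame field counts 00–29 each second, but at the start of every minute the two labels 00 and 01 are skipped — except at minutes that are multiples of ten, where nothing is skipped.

Each 10-minute DF block holds 10 × 60 × 30 − 9 × 2 = 17982 frames. 13941 ÷ 17982 → 0 full blocks, remainder 13941.
Within the partial block the first minute is 1800 frames and each further minute 1798, so 7 further minute boundaries passed. Total skipped labels = 18 × 0 + 2 × 7 = 14.
Non-drop label index = 13941 + 14 = 13955; at 30 labels/s that is 00:07:45:05, i.e. DF 00:07:45;05.

00:07:45;05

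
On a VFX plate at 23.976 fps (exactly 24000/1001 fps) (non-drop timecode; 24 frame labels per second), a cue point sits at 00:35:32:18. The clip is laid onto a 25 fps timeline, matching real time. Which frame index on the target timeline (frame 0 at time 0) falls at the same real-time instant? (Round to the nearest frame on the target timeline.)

Source frame index: (0×3600 + 35×60 + 32) × 24 + 18 = 51186.
Real time: 51186 / (24000/1001) = 8539531/4000 s.
Target frame: (8539531/4000) × (25) = 8539531/160 ≈ 53372.069 → 53372.

frame 53372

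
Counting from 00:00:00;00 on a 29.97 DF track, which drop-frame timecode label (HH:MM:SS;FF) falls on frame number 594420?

05:30:33;24

Ten DF minutes hold 17982 frames, so frame 594420 lies in block 33 (frames 593406–611387) with 1014 frames into that block.
The block's first minute is 1800 frames and the rest 1798 each; 1014 frames reaches minute 0, so 33 × 18 + 0 × 2 = 594 labels have been skipped so far.
Adding those back, label number 594420 + 594 = 595014 at 30 labels/s is 19833 s + 24 f = 5 h 30 min 33 s frame 24, i.e. 05:30:33;24.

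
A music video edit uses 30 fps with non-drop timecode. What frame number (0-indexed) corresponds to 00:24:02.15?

Total seconds to the label: (0 × 3600 + 24 × 60 + 2) = 1442.
Frame index = 1442 × 30 + 15 = 43275.

43275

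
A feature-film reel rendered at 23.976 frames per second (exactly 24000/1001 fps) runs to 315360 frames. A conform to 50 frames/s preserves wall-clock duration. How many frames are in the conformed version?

Target frames = source frames × (target rate / source rate) = 315360 × (50)/(24000/1001) = 315360 × 1001/480 = 657657.

657657 frames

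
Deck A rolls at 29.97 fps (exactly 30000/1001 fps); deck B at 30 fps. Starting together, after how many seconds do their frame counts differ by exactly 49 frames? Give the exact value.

49049/30 seconds

The gap grows by |30 − 30000/1001| = 30/1001 frames per second.
Time for a 49-frame gap: 49 ÷ (30/1001) = 49049/30 s.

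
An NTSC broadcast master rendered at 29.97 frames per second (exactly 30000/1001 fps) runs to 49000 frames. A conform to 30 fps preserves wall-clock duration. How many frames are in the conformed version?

49049 frames

Target frames = source frames × (target rate / source rate) = 49000 × (30)/(30000/1001) = 49000 × 1001/1000 = 49049.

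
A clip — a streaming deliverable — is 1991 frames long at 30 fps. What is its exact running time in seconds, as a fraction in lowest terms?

1991/30 seconds

Running time = 1991 ÷ (30) = 1991 × 1/30 = 1991/30 s.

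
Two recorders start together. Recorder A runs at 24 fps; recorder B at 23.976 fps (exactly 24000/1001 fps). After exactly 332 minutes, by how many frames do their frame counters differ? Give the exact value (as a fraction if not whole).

332 min = 19920 s.
A emits 24 × 19920 = 478080 frames; B emits 24000/1001 × 19920 = 478080000/1001.
Difference = 478080/1001 frames (≈ 477.6024); B is behind A.

478080/1001 frames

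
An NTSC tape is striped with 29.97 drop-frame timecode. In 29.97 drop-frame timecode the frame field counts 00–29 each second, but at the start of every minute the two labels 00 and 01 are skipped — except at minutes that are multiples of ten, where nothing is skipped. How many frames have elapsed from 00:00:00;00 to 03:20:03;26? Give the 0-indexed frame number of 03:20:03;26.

Complete 10-minute blocks: 20, each 17982 frames → 359640.
Remaining 0 whole minutes in the current block: 0 frames.
Within the current minute: 3 × 30 + 26 = 116. Total = 359640 + 0 + 116 = 359756.

359756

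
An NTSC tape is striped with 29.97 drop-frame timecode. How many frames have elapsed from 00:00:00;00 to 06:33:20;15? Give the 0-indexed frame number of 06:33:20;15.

707307

Complete 10-minute blocks: 39, each 17982 frames → 701298.
Remaining 3 whole minutes in the current block: 1800 + 2 × 1798 = 5396 frames.
Within the current minute: 20 × 30 + 15 − 2 = 613 (labels ;00/;01 skipped at this minute). Total = 701298 + 5396 + 613 = 707307.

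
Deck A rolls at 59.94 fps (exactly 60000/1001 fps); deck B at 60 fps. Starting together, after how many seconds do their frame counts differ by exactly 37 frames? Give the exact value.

The gap grows by |60 − 60000/1001| = 60/1001 frames per second.
Time for a 37-frame gap: 37 ÷ (60/1001) = 37037/60 s.

37037/60 seconds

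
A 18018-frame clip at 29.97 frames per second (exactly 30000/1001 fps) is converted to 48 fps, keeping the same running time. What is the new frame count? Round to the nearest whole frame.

Frames at target rate = 18018 × (48) / (30000/1001) = 18036018/625 ≈ 28857.629.
Nearest whole frame: 28858.

28858 frames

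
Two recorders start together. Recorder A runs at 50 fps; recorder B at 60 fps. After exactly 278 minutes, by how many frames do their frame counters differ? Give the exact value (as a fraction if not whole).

166800 frames

278 min = 16680 s.
A emits 50 × 16680 = 834000 frames; B emits 60 × 16680 = 1000800.
Difference = 166800 frames; B is ahead of A.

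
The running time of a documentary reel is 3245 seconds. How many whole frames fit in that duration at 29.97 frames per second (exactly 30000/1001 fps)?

97252 frames

Frames = 3245 × 30000/1001 = 8850000/91 ≈ 97252.7473.
Complete frames: 97252.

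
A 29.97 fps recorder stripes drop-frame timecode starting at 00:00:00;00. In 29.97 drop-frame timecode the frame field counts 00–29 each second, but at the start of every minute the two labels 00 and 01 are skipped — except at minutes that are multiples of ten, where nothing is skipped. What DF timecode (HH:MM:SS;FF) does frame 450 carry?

Each 10-minute DF block holds 10 × 60 × 30 − 9 × 2 = 17982 frames. 450 ÷ 17982 → 0 full blocks, remainder 450.
Within the partial block the first minute is 1800 frames and each further minute 1798, so 0 further minute boundaries passed. Total skipped labels = 18 × 0 + 2 × 0 = 0.
Non-drop label index = 450 + 0 = 450; at 30 labels/s that is 00:00:15:00, i.e. DF 00:00:15;00.

00:00:15;00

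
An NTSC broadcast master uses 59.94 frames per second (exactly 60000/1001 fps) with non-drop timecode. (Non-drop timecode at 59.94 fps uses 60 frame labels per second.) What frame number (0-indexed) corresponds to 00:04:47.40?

Total seconds to the label: (0 × 3600 + 4 × 60 + 47) = 287.
Frame index = 287 × 60 + 40 = 17260.

17260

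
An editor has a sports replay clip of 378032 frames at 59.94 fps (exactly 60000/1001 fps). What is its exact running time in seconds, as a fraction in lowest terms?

Running time = 378032 ÷ (60000/1001) = 378032 × 1001/60000 = 23650627/3750 s.

23650627/3750 seconds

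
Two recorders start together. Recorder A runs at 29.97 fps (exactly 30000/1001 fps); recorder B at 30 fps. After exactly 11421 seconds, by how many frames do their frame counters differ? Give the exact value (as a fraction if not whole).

A emits 30000/1001 × 11421 = 342630000/1001 frames; B emits 30 × 11421 = 342630.
Difference = 342630/1001 frames (≈ 342.2877); B is ahead of A.

342630/1001 frames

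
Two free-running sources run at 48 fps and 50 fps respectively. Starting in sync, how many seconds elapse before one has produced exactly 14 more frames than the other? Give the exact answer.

7 seconds

The gap grows by |50 − 48| = 2 frames per second.
Time for a 14-frame gap: 14 ÷ (2) = 7 s.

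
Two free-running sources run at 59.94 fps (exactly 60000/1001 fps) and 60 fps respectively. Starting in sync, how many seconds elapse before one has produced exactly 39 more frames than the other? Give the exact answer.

650.65 seconds

The gap grows by |60 − 60000/1001| = 60/1001 frames per second.
Time for a 39-frame gap: 39 ÷ (60/1001) = 650.65 s.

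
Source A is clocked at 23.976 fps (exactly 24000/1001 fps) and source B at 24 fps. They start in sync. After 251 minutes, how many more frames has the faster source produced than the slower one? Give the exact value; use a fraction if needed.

361440/1001 frames

251 min = 15060 s.
A emits 24000/1001 × 15060 = 361440000/1001 frames; B emits 24 × 15060 = 361440.
Difference = 361440/1001 frames (≈ 361.0789); B is ahead of A.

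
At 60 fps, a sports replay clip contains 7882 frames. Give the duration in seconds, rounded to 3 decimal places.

Running time = 7882 × 1/60 = 3941/30 s ≈ 131.367 s.

131.367 seconds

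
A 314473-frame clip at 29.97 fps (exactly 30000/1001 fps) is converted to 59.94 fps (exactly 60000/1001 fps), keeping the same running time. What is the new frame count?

Target frames = source frames × (target rate / source rate) = 314473 × (60000/1001)/(30000/1001) = 314473 × 2 = 628946.

628946 frames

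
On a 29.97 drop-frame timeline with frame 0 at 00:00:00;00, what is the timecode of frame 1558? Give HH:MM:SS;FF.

Each 10-minute DF block holds 10 × 60 × 30 − 9 × 2 = 17982 frames. 1558 ÷ 17982 → 0 full blocks, remainder 1558.
Within the partial block the first minute is 1800 frames and each further minute 1798, so 0 further minute boundaries passed. Total skipped labels = 18 × 0 + 2 × 0 = 0.
Non-drop label index = 1558 + 0 = 1558; at 30 labels/s that is 00:00:51:28, i.e. DF 00:00:51;28.

00:00:51;28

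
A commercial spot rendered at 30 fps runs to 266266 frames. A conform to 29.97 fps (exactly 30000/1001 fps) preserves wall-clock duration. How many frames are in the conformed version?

266000 frames

Target frames = source frames × (target rate / source rate) = 266266 × (30000/1001)/(30) = 266266 × 1000/1001 = 266000.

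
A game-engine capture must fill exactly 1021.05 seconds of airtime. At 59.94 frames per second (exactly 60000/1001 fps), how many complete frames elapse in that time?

61201 frames

Frames = 1021.05 × 60000/1001 = 61263000/1001 ≈ 61201.7982.
Complete frames: 61201.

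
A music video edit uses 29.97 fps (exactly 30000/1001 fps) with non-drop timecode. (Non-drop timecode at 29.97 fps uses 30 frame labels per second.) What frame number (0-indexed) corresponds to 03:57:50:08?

428108

Total seconds to the label: (3 × 3600 + 57 × 60 + 50) = 14270.
Frame index = 14270 × 30 + 8 = 428108.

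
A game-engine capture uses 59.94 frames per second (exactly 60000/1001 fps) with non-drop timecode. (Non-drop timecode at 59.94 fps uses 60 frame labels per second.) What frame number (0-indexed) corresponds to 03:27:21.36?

frame 746496

Total seconds to the label: (3 × 3600 + 27 × 60 + 21) = 12441.
Frame index = 12441 × 60 + 36 = 746496.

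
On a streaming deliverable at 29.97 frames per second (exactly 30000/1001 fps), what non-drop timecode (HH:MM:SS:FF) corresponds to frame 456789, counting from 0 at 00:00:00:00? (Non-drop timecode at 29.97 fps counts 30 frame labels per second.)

04:13:46:09

456789 ÷ 30 = 15226 full seconds, remainder 9 frames.
15226 s = 4 h 13 min 46 s.
Timecode: 04:13:46:09.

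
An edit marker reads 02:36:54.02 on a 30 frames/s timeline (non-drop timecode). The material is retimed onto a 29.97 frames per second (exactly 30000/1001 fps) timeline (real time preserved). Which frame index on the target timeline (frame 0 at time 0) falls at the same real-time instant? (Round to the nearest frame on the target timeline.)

Source frame index: (2×3600 + 36×60 + 54) × 30 + 2 = 282422.
Real time: 282422 / (30) = 141211/15 s.
Target frame: (141211/15) × (30000/1001) = 40346000/143 ≈ 282139.860 → 282140.

frame 282140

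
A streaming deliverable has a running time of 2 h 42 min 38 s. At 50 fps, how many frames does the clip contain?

487900 frames

2 h 42 min 38 s = 9758 s.
Frames = 9758 × 50 = 487900.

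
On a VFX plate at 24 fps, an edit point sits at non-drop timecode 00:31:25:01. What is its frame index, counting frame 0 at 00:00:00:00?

45241

Total seconds to the label: (0 × 3600 + 31 × 60 + 25) = 1885.
Frame index = 1885 × 24 + 1 = 45241.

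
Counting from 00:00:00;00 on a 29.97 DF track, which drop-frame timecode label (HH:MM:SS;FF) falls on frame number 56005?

Each 10-minute DF block holds 10 × 60 × 30 − 9 × 2 = 17982 frames. 56005 ÷ 17982 → 3 full blocks, remainder 2059.
Within the partial block the first minute is 1800 frames and each further minute 1798, so 1 further minute boundary passed. Total skipped labels = 18 × 3 + 2 × 1 = 56.
Non-drop label index = 56005 + 56 = 56061; at 30 labels/s that is 00:31:08:21, i.e. DF 00:31:08;21.

00:31:08;21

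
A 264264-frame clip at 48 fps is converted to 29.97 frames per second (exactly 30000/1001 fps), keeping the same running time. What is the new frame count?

165000 frames

Target frames = source frames × (target rate / source rate) = 264264 × (30000/1001)/(48) = 264264 × 625/1001 = 165000.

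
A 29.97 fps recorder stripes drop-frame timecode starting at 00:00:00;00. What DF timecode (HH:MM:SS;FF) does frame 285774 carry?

Ten DF minutes hold 17982 frames, so frame 285774 lies in block 15 (frames 269730–287711) with 16044 frames into that block.
The block's first minute is 1800 frames and the rest 1798 each; 16044 frames reaches minute 8, so 15 × 18 + 8 × 2 = 286 labels have been skipped so far.
Adding those back, label number 285774 + 286 = 286060 at 30 labels/s is 9535 s + 10 f = 2 h 38 min 55 s frame 10, i.e. 02:38:55;10.

02:38:55;10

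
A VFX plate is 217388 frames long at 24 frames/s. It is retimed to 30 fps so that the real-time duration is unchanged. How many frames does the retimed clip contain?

Target frames = source frames × (target rate / source rate) = 217388 × (30)/(24) = 217388 × 5/4 = 271735.

271735 frames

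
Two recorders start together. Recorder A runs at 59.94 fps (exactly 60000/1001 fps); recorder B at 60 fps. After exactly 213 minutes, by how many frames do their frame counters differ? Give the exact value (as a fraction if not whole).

213 min = 12780 s.
A emits 60000/1001 × 12780 = 766800000/1001 frames; B emits 60 × 12780 = 766800.
Difference = 766800/1001 frames (≈ 766.0340); B is ahead of A.

766800/1001 frames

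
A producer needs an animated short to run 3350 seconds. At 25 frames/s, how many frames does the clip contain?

Frames = 3350 × 25 = 83750.

83750 frames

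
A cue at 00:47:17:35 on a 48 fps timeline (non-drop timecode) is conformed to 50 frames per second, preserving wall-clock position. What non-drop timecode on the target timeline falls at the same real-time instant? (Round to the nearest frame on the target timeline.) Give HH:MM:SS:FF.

00:47:17:36

Source frame index: (0×3600 + 47×60 + 17) × 48 + 35 = 136211.
Real time: 136211 / (48) = 136211/48 s.
Target frame: (136211/48) × (50) = 3405275/24 ≈ 141886.458 → 141886.
At 50 labels/s: frame 141886 → 00:47:17:36.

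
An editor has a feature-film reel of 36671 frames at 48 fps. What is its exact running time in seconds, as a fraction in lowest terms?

Running time = 36671 ÷ (48) = 36671 × 1/48 = 36671/48 s.

36671/48 seconds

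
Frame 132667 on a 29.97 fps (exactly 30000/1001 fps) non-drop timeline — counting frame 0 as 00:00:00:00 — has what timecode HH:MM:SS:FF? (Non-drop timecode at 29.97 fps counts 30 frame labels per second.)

132667 ÷ 30 = 4422 full seconds, remainder 7 frames.
4422 s = 1 h 13 min 42 s.
Timecode: 01:13:42:07.

01:13:42:07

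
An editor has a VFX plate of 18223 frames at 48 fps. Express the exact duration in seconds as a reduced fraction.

Running time = 18223 ÷ (48) = 18223 × 1/48 = 18223/48 s.

18223/48 seconds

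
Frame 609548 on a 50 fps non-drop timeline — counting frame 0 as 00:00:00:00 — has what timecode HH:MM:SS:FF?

609548 ÷ 50 = 12190 full seconds, remainder 48 frames.
12190 s = 3 h 23 min 10 s.
Timecode: 03:23:10:48.

03:23:10:48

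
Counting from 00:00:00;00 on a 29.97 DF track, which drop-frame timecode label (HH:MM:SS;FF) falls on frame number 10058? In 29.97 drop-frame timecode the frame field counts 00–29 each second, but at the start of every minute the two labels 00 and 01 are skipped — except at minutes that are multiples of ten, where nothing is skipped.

00:05:35;18

Ten DF minutes hold 17982 frames, so frame 10058 lies in block 0 (frames 0–17981) with 10058 frames into that block.
The block's first minute is 1800 frames and the rest 1798 each; 10058 frames reaches minute 5, so 0 × 18 + 5 × 2 = 10 labels have been skipped so far.
Adding those back, label number 10058 + 10 = 10068 at 30 labels/s is 335 s + 18 f = 0 h 5 min 35 s frame 18, i.e. 00:05:35;18.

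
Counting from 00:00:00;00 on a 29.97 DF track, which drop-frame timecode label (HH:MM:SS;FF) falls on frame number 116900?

Each 10-minute DF block holds 10 × 60 × 30 − 9 × 2 = 17982 frames. 116900 ÷ 17982 → 6 full blocks, remainder 9008.
Within the partial block the first minute is 1800 frames and each further minute 1798, so 5 further minute boundaries passed. Total skipped labels = 18 × 6 + 2 × 5 = 118.
Non-drop label index = 116900 + 118 = 117018; at 30 labels/s that is 01:05:00:18, i.e. DF 01:05:00;18.

01:05:00;18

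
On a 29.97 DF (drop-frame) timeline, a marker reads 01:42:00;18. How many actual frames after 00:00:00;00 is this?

As if non-drop at 30 labels/s: (1 × 3600 + 42 × 60 + 0) × 30 + 18 = 183618.
Minute boundaries passed: 102; those not divisible by 10: 102 − 10 = 92; dropped labels = 2 × 92 = 184.
Actual frame index = 183618 − 184 = 183434.

183434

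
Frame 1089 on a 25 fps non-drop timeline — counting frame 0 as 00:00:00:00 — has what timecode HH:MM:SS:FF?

00:00:43:14

1089 ÷ 25 = 43 full seconds, remainder 14 frames.
43 s = 0 h 0 min 43 s.
Timecode: 00:00:43:14.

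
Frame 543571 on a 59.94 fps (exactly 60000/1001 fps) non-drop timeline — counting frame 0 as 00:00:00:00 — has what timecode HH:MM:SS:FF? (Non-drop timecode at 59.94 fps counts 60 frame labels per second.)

543571 ÷ 60 = 9059 full seconds, remainder 31 frames.
9059 s = 2 h 30 min 59 s.
Timecode: 02:30:59:31.

02:30:59:31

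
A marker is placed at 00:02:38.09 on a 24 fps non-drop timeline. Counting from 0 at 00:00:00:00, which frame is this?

Total seconds to the label: (0 × 3600 + 2 × 60 + 38) = 158.
Frame index = 158 × 24 + 9 = 3801.

frame 3801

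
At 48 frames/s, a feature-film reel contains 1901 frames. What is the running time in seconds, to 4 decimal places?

39.6042 seconds

Running time = 1901 × 1/48 = 1901/48 s ≈ 39.6042 s.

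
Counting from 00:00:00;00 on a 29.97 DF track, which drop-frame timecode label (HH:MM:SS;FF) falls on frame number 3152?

Each 10-minute DF block holds 10 × 60 × 30 − 9 × 2 = 17982 frames. 3152 ÷ 17982 → 0 full blocks, remainder 3152.
Within the partial block the first minute is 1800 frames and each further minute 1798, so 1 further minute boundary passed. Total skipped labels = 18 × 0 + 2 × 1 = 2.
Non-drop label index = 3152 + 2 = 3154; at 30 labels/s that is 00:01:45:04, i.e. DF 00:01:45;04.

00:01:45;04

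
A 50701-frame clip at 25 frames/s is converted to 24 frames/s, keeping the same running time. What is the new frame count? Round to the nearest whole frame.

48673 frames

Frames at target rate = 50701 × (24) / (25) = 1216824/25 ≈ 48672.960.
Nearest whole frame: 48673.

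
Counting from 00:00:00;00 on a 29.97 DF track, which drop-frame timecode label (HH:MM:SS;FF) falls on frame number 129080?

Ten DF minutes hold 17982 frames, so frame 129080 lies in block 7 (frames 125874–143855) with 3206 frames into that block.
The block's first minute is 1800 frames and the rest 1798 each; 3206 frames reaches minute 1, so 7 × 18 + 1 × 2 = 128 labels have been skipped so far.
Adding those back, label number 129080 + 128 = 129208 at 30 labels/s is 4306 s + 28 f = 1 h 11 min 46 s frame 28, i.e. 01:11:46;28.

01:11:46;28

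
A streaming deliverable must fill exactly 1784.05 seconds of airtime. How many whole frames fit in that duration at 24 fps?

42817 frames

Frames = 1784.05 × 24 = 214086/5 ≈ 42817.2000.
Complete frames: 42817.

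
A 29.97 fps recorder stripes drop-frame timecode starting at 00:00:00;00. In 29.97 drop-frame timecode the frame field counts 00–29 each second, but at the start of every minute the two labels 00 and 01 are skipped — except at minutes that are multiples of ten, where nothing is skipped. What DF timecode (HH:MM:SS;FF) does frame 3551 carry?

00:01:58;13

Each 10-minute DF block holds 10 × 60 × 30 − 9 × 2 = 17982 frames. 3551 ÷ 17982 → 0 full blocks, remainder 3551.
Within the partial block the first minute is 1800 frames and each further minute 1798, so 1 further minute boundary passed. Total skipped labels = 18 × 0 + 2 × 1 = 2.
Non-drop label index = 3551 + 2 = 3553; at 30 labels/s that is 00:01:58:13, i.e. DF 00:01:58;13.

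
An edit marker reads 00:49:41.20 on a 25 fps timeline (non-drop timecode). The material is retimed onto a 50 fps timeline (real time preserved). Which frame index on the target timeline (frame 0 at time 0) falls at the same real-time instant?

frame 149090

Source frame index: (0×3600 + 49×60 + 41) × 25 + 20 = 74545.
Real time: 74545 / (25) = 14909/5 s.
Target frame: (14909/5) × (50) = 149090.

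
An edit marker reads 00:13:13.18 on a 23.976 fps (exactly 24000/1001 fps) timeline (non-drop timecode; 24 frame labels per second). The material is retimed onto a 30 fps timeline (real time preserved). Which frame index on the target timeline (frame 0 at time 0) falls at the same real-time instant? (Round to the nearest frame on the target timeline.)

Source frame index: (0×3600 + 13×60 + 13) × 24 + 18 = 19050.
Real time: 19050 / (24000/1001) = 127127/160 s.
Target frame: (127127/160) × (30) = 381381/16 ≈ 23836.312 → 23836.

frame 23836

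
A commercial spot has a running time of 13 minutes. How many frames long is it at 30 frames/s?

23400 frames

13 min = 780 s.
Frames = 780 × 30 = 23400.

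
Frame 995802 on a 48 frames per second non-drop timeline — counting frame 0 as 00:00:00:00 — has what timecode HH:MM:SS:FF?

995802 ÷ 48 = 20745 full seconds, remainder 42 frames.
20745 s = 5 h 45 min 45 s.
Timecode: 05:45:45:42.

05:45:45:42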